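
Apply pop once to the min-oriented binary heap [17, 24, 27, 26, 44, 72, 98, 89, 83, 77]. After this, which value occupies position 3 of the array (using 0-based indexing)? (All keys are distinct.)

remove root 17; move last element 77 to root → [77, 24, 27, 26, 44, 72, 98, 89, 83]
77 vs smaller child 24 at index 1, swap → [24, 77, 27, 26, 44, 72, 98, 89, 83]
77 vs smaller child 26 at index 3, swap → [24, 26, 27, 77, 44, 72, 98, 89, 83]
resulting array: [24, 26, 27, 77, 44, 72, 98, 89, 83]

77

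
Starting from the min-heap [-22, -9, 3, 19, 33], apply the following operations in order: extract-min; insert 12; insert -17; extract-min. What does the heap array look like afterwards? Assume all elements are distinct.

[-9, 12, 3, 33, 19]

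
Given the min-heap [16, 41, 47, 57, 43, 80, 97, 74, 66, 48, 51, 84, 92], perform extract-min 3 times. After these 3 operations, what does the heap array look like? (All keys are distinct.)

[47, 48, 80, 57, 51, 84, 97, 74, 66, 92]

extract-min #1 returns 16:
  remove root 16; move last element 92 to root → [92, 41, 47, 57, 43, 80, 97, 74, 66, 48, 51, 84]
  92 vs smaller child 41 at index 1, swap → [41, 92, 47, 57, 43, 80, 97, 74, 66, 48, 51, 84]
  92 vs smaller child 43 at index 4, swap → [41, 43, 47, 57, 92, 80, 97, 74, 66, 48, 51, 84]
  92 vs smaller child 48 at index 9, swap → [41, 43, 47, 57, 48, 80, 97, 74, 66, 92, 51, 84]
extract-min #2 returns 41:
  remove root 41; move last element 84 to root → [84, 43, 47, 57, 48, 80, 97, 74, 66, 92, 51]
  84 vs smaller child 43 at index 1, swap → [43, 84, 47, 57, 48, 80, 97, 74, 66, 92, 51]
  84 vs smaller child 48 at index 4, swap → [43, 48, 47, 57, 84, 80, 97, 74, 66, 92, 51]
  84 vs smaller child 51 at index 10, swap → [43, 48, 47, 57, 51, 80, 97, 74, 66, 92, 84]
extract-min #3 returns 43:
  remove root 43; move last element 84 to root → [84, 48, 47, 57, 51, 80, 97, 74, 66, 92]
  84 vs smaller child 47 at index 2, swap → [47, 48, 84, 57, 51, 80, 97, 74, 66, 92]
  84 vs smaller child 80 at index 5, swap → [47, 48, 80, 57, 51, 84, 97, 74, 66, 92]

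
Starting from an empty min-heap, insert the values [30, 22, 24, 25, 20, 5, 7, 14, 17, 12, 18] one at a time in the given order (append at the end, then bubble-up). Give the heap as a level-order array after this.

[5, 12, 7, 17, 14, 24, 20, 30, 22, 25, 18]

Insert 30:
  append 30 at index 0 → [30] (no swap needed)
Insert 22:
  append 22 at index 1 → [30, 22]
  22 < parent 30 at index 0, swap → [22, 30]
Insert 24:
  append 24 at index 2 → [22, 30, 24] (no swap needed)
Insert 25:
  append 25 at index 3 → [22, 30, 24, 25]
  25 < parent 30 at index 1, swap → [22, 25, 24, 30]
Insert 20:
  append 20 at index 4 → [22, 25, 24, 30, 20]
  20 < parent 25 at index 1, swap → [22, 20, 24, 30, 25]
  20 < parent 22 at index 0, swap → [20, 22, 24, 30, 25]
Insert 5:
  append 5 at index 5 → [20, 22, 24, 30, 25, 5]
  5 < parent 24 at index 2, swap → [20, 22, 5, 30, 25, 24]
  5 < parent 20 at index 0, swap → [5, 22, 20, 30, 25, 24]
Insert 7:
  append 7 at index 6 → [5, 22, 20, 30, 25, 24, 7]
  7 < parent 20 at index 2, swap → [5, 22, 7, 30, 25, 24, 20]
Insert 14:
  append 14 at index 7 → [5, 22, 7, 30, 25, 24, 20, 14]
  14 < parent 30 at index 3, swap → [5, 22, 7, 14, 25, 24, 20, 30]
  14 < parent 22 at index 1, swap → [5, 14, 7, 22, 25, 24, 20, 30]
Insert 17:
  append 17 at index 8 → [5, 14, 7, 22, 25, 24, 20, 30, 17]
  17 < parent 22 at index 3, swap → [5, 14, 7, 17, 25, 24, 20, 30, 22]
Insert 12:
  append 12 at index 9 → [5, 14, 7, 17, 25, 24, 20, 30, 22, 12]
  12 < parent 25 at index 4, swap → [5, 14, 7, 17, 12, 24, 20, 30, 22, 25]
  12 < parent 14 at index 1, swap → [5, 12, 7, 17, 14, 24, 20, 30, 22, 25]
Insert 18:
  append 18 at index 10 → [5, 12, 7, 17, 14, 24, 20, 30, 22, 25, 18] (no swap needed)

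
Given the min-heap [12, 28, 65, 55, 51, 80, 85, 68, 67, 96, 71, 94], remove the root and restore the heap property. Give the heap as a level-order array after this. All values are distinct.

remove root 12; move last element 94 to root → [94, 28, 65, 55, 51, 80, 85, 68, 67, 96, 71]
94 vs smaller child 28 at index 1, swap → [28, 94, 65, 55, 51, 80, 85, 68, 67, 96, 71]
94 vs smaller child 51 at index 4, swap → [28, 51, 65, 55, 94, 80, 85, 68, 67, 96, 71]
94 vs smaller child 71 at index 10, swap → [28, 51, 65, 55, 71, 80, 85, 68, 67, 96, 94]

[28, 51, 65, 55, 71, 80, 85, 68, 67, 96, 94]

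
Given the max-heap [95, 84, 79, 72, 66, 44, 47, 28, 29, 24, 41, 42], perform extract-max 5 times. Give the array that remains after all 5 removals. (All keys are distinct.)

extract-max #1 returns 95:
  remove root 95; move last element 42 to root → [42, 84, 79, 72, 66, 44, 47, 28, 29, 24, 41]
  42 vs larger child 84 at index 1, swap → [84, 42, 79, 72, 66, 44, 47, 28, 29, 24, 41]
  42 vs larger child 72 at index 3, swap → [84, 72, 79, 42, 66, 44, 47, 28, 29, 24, 41]
extract-max #2 returns 84:
  remove root 84; move last element 41 to root → [41, 72, 79, 42, 66, 44, 47, 28, 29, 24]
  41 vs larger child 79 at index 2, swap → [79, 72, 41, 42, 66, 44, 47, 28, 29, 24]
  41 vs larger child 47 at index 6, swap → [79, 72, 47, 42, 66, 44, 41, 28, 29, 24]
extract-max #3 returns 79:
  remove root 79; move last element 24 to root → [24, 72, 47, 42, 66, 44, 41, 28, 29]
  24 vs larger child 72 at index 1, swap → [72, 24, 47, 42, 66, 44, 41, 28, 29]
  24 vs larger child 66 at index 4, swap → [72, 66, 47, 42, 24, 44, 41, 28, 29]
extract-max #4 returns 72:
  remove root 72; move last element 29 to root → [29, 66, 47, 42, 24, 44, 41, 28]
  29 vs larger child 66 at index 1, swap → [66, 29, 47, 42, 24, 44, 41, 28]
  29 vs larger child 42 at index 3, swap → [66, 42, 47, 29, 24, 44, 41, 28]
extract-max #5 returns 66:
  remove root 66; move last element 28 to root → [28, 42, 47, 29, 24, 44, 41]
  28 vs larger child 47 at index 2, swap → [47, 42, 28, 29, 24, 44, 41]
  28 vs larger child 44 at index 5, swap → [47, 42, 44, 29, 24, 28, 41]

[47, 42, 44, 29, 24, 28, 41]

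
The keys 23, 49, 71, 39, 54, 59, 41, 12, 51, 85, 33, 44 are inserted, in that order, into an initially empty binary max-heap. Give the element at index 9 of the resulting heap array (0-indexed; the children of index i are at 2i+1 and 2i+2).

39

Insert 23:
  append 23 at index 0 → [23] (no swap needed)
Insert 49:
  append 49 at index 1 → [23, 49]
  49 > parent 23 at index 0, swap → [49, 23]
Insert 71:
  append 71 at index 2 → [49, 23, 71]
  71 > parent 49 at index 0, swap → [71, 23, 49]
Insert 39:
  append 39 at index 3 → [71, 23, 49, 39]
  39 > parent 23 at index 1, swap → [71, 39, 49, 23]
Insert 54:
  append 54 at index 4 → [71, 39, 49, 23, 54]
  54 > parent 39 at index 1, swap → [71, 54, 49, 23, 39]
Insert 59:
  append 59 at index 5 → [71, 54, 49, 23, 39, 59]
  59 > parent 49 at index 2, swap → [71, 54, 59, 23, 39, 49]
Insert 41:
  append 41 at index 6 → [71, 54, 59, 23, 39, 49, 41] (no swap needed)
Insert 12:
  append 12 at index 7 → [71, 54, 59, 23, 39, 49, 41, 12] (no swap needed)
Insert 51:
  append 51 at index 8 → [71, 54, 59, 23, 39, 49, 41, 12, 51]
  51 > parent 23 at index 3, swap → [71, 54, 59, 51, 39, 49, 41, 12, 23]
Insert 85:
  append 85 at index 9 → [71, 54, 59, 51, 39, 49, 41, 12, 23, 85]
  85 > parent 39 at index 4, swap → [71, 54, 59, 51, 85, 49, 41, 12, 23, 39]
  85 > parent 54 at index 1, swap → [71, 85, 59, 51, 54, 49, 41, 12, 23, 39]
  85 > parent 71 at index 0, swap → [85, 71, 59, 51, 54, 49, 41, 12, 23, 39]
Insert 33:
  append 33 at index 10 → [85, 71, 59, 51, 54, 49, 41, 12, 23, 39, 33] (no swap needed)
Insert 44:
  append 44 at index 11 → [85, 71, 59, 51, 54, 49, 41, 12, 23, 39, 33, 44] (no swap needed)
resulting array: [85, 71, 59, 51, 54, 49, 41, 12, 23, 39, 33, 44]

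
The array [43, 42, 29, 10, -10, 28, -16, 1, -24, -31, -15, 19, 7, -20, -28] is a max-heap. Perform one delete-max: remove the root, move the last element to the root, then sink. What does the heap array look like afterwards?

remove root 43; move last element -28 to root → [-28, 42, 29, 10, -10, 28, -16, 1, -24, -31, -15, 19, 7, -20]
-28 vs larger child 42 at index 1, swap → [42, -28, 29, 10, -10, 28, -16, 1, -24, -31, -15, 19, 7, -20]
-28 vs larger child 10 at index 3, swap → [42, 10, 29, -28, -10, 28, -16, 1, -24, -31, -15, 19, 7, -20]
-28 vs larger child 1 at index 7, swap → [42, 10, 29, 1, -10, 28, -16, -28, -24, -31, -15, 19, 7, -20]

[42, 10, 29, 1, -10, 28, -16, -28, -24, -31, -15, 19, 7, -20]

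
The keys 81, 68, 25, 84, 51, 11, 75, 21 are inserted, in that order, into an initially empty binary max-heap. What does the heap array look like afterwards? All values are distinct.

[84, 81, 75, 68, 51, 11, 25, 21]

Insert 81:
  append 81 at index 0 → [81] (no swap needed)
Insert 68:
  append 68 at index 1 → [81, 68] (no swap needed)
Insert 25:
  append 25 at index 2 → [81, 68, 25] (no swap needed)
Insert 84:
  append 84 at index 3 → [81, 68, 25, 84]
  84 > parent 68 at index 1, swap → [81, 84, 25, 68]
  84 > parent 81 at index 0, swap → [84, 81, 25, 68]
Insert 51:
  append 51 at index 4 → [84, 81, 25, 68, 51] (no swap needed)
Insert 11:
  append 11 at index 5 → [84, 81, 25, 68, 51, 11] (no swap needed)
Insert 75:
  append 75 at index 6 → [84, 81, 25, 68, 51, 11, 75]
  75 > parent 25 at index 2, swap → [84, 81, 75, 68, 51, 11, 25]
Insert 21:
  append 21 at index 7 → [84, 81, 75, 68, 51, 11, 25, 21] (no swap needed)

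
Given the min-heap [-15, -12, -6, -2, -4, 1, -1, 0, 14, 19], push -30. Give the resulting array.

append -30 at index 10 → [-15, -12, -6, -2, -4, 1, -1, 0, 14, 19, -30]
-30 < parent -4 at index 4, swap → [-15, -12, -6, -2, -30, 1, -1, 0, 14, 19, -4]
-30 < parent -12 at index 1, swap → [-15, -30, -6, -2, -12, 1, -1, 0, 14, 19, -4]
-30 < parent -15 at index 0, swap → [-30, -15, -6, -2, -12, 1, -1, 0, 14, 19, -4]

[-30, -15, -6, -2, -12, 1, -1, 0, 14, 19, -4]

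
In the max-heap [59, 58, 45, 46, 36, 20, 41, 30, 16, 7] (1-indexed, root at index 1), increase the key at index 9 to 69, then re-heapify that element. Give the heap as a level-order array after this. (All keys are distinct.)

set index 9 from 16 to 69 → [59, 58, 45, 46, 36, 20, 41, 30, 69, 7]
69 > parent 46 at index 4, swap → [59, 58, 45, 69, 36, 20, 41, 30, 46, 7]
69 > parent 58 at index 2, swap → [59, 69, 45, 58, 36, 20, 41, 30, 46, 7]
69 > parent 59 at index 1, swap → [69, 59, 45, 58, 36, 20, 41, 30, 46, 7]

[69, 59, 45, 58, 36, 20, 41, 30, 46, 7]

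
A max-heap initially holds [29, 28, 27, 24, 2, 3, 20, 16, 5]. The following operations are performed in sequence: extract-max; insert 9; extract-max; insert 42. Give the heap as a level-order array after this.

extract-max → returns 29:
  remove root 29; move last element 5 to root → [5, 28, 27, 24, 2, 3, 20, 16]
  5 vs larger child 28 at index 1, swap → [28, 5, 27, 24, 2, 3, 20, 16]
  5 vs larger child 24 at index 3, swap → [28, 24, 27, 5, 2, 3, 20, 16]
  5 vs only child 16 at index 7, swap → [28, 24, 27, 16, 2, 3, 20, 5]
insert 9:
  append 9 at index 8 → [28, 24, 27, 16, 2, 3, 20, 5, 9] (no swap needed)
extract-max → returns 28:
  remove root 28; move last element 9 to root → [9, 24, 27, 16, 2, 3, 20, 5]
  9 vs larger child 27 at index 2, swap → [27, 24, 9, 16, 2, 3, 20, 5]
  9 vs larger child 20 at index 6, swap → [27, 24, 20, 16, 2, 3, 9, 5]
insert 42:
  append 42 at index 8 → [27, 24, 20, 16, 2, 3, 9, 5, 42]
  42 > parent 16 at index 3, swap → [27, 24, 20, 42, 2, 3, 9, 5, 16]
  42 > parent 24 at index 1, swap → [27, 42, 20, 24, 2, 3, 9, 5, 16]
  42 > parent 27 at index 0, swap → [42, 27, 20, 24, 2, 3, 9, 5, 16]

[42, 27, 20, 24, 2, 3, 9, 5, 16]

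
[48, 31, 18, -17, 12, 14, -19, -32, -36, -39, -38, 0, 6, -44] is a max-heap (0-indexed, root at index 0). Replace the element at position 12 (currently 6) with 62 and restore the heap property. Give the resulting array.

[62, 31, 48, -17, 12, 18, -19, -32, -36, -39, -38, 0, 14, -44]

set index 12 from 6 to 62 → [48, 31, 18, -17, 12, 14, -19, -32, -36, -39, -38, 0, 62, -44]
62 > parent 14 at index 5, swap → [48, 31, 18, -17, 12, 62, -19, -32, -36, -39, -38, 0, 14, -44]
62 > parent 18 at index 2, swap → [48, 31, 62, -17, 12, 18, -19, -32, -36, -39, -38, 0, 14, -44]
62 > parent 48 at index 0, swap → [62, 31, 48, -17, 12, 18, -19, -32, -36, -39, -38, 0, 14, -44]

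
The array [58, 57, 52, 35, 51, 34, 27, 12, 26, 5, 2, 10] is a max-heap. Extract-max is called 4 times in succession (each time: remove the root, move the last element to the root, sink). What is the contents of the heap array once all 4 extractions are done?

[35, 26, 34, 12, 10, 2, 27, 5]

extract-max #1 returns 58:
  remove root 58; move last element 10 to root → [10, 57, 52, 35, 51, 34, 27, 12, 26, 5, 2]
  10 vs larger child 57 at index 1, swap → [57, 10, 52, 35, 51, 34, 27, 12, 26, 5, 2]
  10 vs larger child 51 at index 4, swap → [57, 51, 52, 35, 10, 34, 27, 12, 26, 5, 2]
extract-max #2 returns 57:
  remove root 57; move last element 2 to root → [2, 51, 52, 35, 10, 34, 27, 12, 26, 5]
  2 vs larger child 52 at index 2, swap → [52, 51, 2, 35, 10, 34, 27, 12, 26, 5]
  2 vs larger child 34 at index 5, swap → [52, 51, 34, 35, 10, 2, 27, 12, 26, 5]
extract-max #3 returns 52:
  remove root 52; move last element 5 to root → [5, 51, 34, 35, 10, 2, 27, 12, 26]
  5 vs larger child 51 at index 1, swap → [51, 5, 34, 35, 10, 2, 27, 12, 26]
  5 vs larger child 35 at index 3, swap → [51, 35, 34, 5, 10, 2, 27, 12, 26]
  5 vs larger child 26 at index 8, swap → [51, 35, 34, 26, 10, 2, 27, 12, 5]
extract-max #4 returns 51:
  remove root 51; move last element 5 to root → [5, 35, 34, 26, 10, 2, 27, 12]
  5 vs larger child 35 at index 1, swap → [35, 5, 34, 26, 10, 2, 27, 12]
  5 vs larger child 26 at index 3, swap → [35, 26, 34, 5, 10, 2, 27, 12]
  5 vs only child 12 at index 7, swap → [35, 26, 34, 12, 10, 2, 27, 5]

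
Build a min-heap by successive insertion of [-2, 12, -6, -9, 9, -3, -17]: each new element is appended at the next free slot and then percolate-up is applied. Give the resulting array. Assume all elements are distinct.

Insert -2:
  append -2 at index 0 → [-2] (no swap needed)
Insert 12:
  append 12 at index 1 → [-2, 12] (no swap needed)
Insert -6:
  append -6 at index 2 → [-2, 12, -6]
  -6 < parent -2 at index 0, swap → [-6, 12, -2]
Insert -9:
  append -9 at index 3 → [-6, 12, -2, -9]
  -9 < parent 12 at index 1, swap → [-6, -9, -2, 12]
  -9 < parent -6 at index 0, swap → [-9, -6, -2, 12]
Insert 9:
  append 9 at index 4 → [-9, -6, -2, 12, 9] (no swap needed)
Insert -3:
  append -3 at index 5 → [-9, -6, -2, 12, 9, -3]
  -3 < parent -2 at index 2, swap → [-9, -6, -3, 12, 9, -2]
Insert -17:
  append -17 at index 6 → [-9, -6, -3, 12, 9, -2, -17]
  -17 < parent -3 at index 2, swap → [-9, -6, -17, 12, 9, -2, -3]
  -17 < parent -9 at index 0, swap → [-17, -6, -9, 12, 9, -2, -3]

[-17, -6, -9, 12, 9, -2, -3]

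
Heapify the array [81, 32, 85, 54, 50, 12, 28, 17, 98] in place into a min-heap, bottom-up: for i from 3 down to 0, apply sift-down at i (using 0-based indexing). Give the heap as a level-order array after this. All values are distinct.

[12, 17, 28, 32, 50, 85, 81, 54, 98]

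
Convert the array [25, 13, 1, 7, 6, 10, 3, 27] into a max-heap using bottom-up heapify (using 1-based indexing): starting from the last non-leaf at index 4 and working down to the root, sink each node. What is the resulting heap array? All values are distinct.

sift down from index 4:
  7 vs only child 27 at index 8, swap → [25, 13, 1, 27, 6, 10, 3, 7]
sift down from index 3:
  1 vs larger child 10 at index 6, swap → [25, 13, 10, 27, 6, 1, 3, 7]
sift down from index 2:
  13 vs larger child 27 at index 4, swap → [25, 27, 10, 13, 6, 1, 3, 7]
sift down from index 1:
  25 vs larger child 27 at index 2, swap → [27, 25, 10, 13, 6, 1, 3, 7]

[27, 25, 10, 13, 6, 1, 3, 7]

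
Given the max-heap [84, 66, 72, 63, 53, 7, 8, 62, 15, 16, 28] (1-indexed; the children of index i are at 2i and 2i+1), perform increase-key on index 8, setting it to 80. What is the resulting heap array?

set index 8 from 62 to 80 → [84, 66, 72, 63, 53, 7, 8, 80, 15, 16, 28]
80 > parent 63 at index 4, swap → [84, 66, 72, 80, 53, 7, 8, 63, 15, 16, 28]
80 > parent 66 at index 2, swap → [84, 80, 72, 66, 53, 7, 8, 63, 15, 16, 28]

[84, 80, 72, 66, 53, 7, 8, 63, 15, 16, 28]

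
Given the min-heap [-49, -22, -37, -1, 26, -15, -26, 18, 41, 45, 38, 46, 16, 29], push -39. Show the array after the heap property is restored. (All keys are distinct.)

append -39 at index 14 → [-49, -22, -37, -1, 26, -15, -26, 18, 41, 45, 38, 46, 16, 29, -39]
-39 < parent -26 at index 6, swap → [-49, -22, -37, -1, 26, -15, -39, 18, 41, 45, 38, 46, 16, 29, -26]
-39 < parent -37 at index 2, swap → [-49, -22, -39, -1, 26, -15, -37, 18, 41, 45, 38, 46, 16, 29, -26]

[-49, -22, -39, -1, 26, -15, -37, 18, 41, 45, 38, 46, 16, 29, -26]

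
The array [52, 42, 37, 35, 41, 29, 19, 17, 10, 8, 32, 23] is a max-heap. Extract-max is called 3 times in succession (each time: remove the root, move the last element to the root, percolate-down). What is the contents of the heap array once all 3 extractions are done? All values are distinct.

extract-max #1 returns 52:
  remove root 52; move last element 23 to root → [23, 42, 37, 35, 41, 29, 19, 17, 10, 8, 32]
  23 vs larger child 42 at index 1, swap → [42, 23, 37, 35, 41, 29, 19, 17, 10, 8, 32]
  23 vs larger child 41 at index 4, swap → [42, 41, 37, 35, 23, 29, 19, 17, 10, 8, 32]
  23 vs larger child 32 at index 10, swap → [42, 41, 37, 35, 32, 29, 19, 17, 10, 8, 23]
extract-max #2 returns 42:
  remove root 42; move last element 23 to root → [23, 41, 37, 35, 32, 29, 19, 17, 10, 8]
  23 vs larger child 41 at index 1, swap → [41, 23, 37, 35, 32, 29, 19, 17, 10, 8]
  23 vs larger child 35 at index 3, swap → [41, 35, 37, 23, 32, 29, 19, 17, 10, 8]
extract-max #3 returns 41:
  remove root 41; move last element 8 to root → [8, 35, 37, 23, 32, 29, 19, 17, 10]
  8 vs larger child 37 at index 2, swap → [37, 35, 8, 23, 32, 29, 19, 17, 10]
  8 vs larger child 29 at index 5, swap → [37, 35, 29, 23, 32, 8, 19, 17, 10]

[37, 35, 29, 23, 32, 8, 19, 17, 10]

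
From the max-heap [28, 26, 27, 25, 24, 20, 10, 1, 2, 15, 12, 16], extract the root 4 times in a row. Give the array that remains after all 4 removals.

extract-max #1 returns 28:
  remove root 28; move last element 16 to root → [16, 26, 27, 25, 24, 20, 10, 1, 2, 15, 12]
  16 vs larger child 27 at index 2, swap → [27, 26, 16, 25, 24, 20, 10, 1, 2, 15, 12]
  16 vs larger child 20 at index 5, swap → [27, 26, 20, 25, 24, 16, 10, 1, 2, 15, 12]
extract-max #2 returns 27:
  remove root 27; move last element 12 to root → [12, 26, 20, 25, 24, 16, 10, 1, 2, 15]
  12 vs larger child 26 at index 1, swap → [26, 12, 20, 25, 24, 16, 10, 1, 2, 15]
  12 vs larger child 25 at index 3, swap → [26, 25, 20, 12, 24, 16, 10, 1, 2, 15]
extract-max #3 returns 26:
  remove root 26; move last element 15 to root → [15, 25, 20, 12, 24, 16, 10, 1, 2]
  15 vs larger child 25 at index 1, swap → [25, 15, 20, 12, 24, 16, 10, 1, 2]
  15 vs larger child 24 at index 4, swap → [25, 24, 20, 12, 15, 16, 10, 1, 2]
extract-max #4 returns 25:
  remove root 25; move last element 2 to root → [2, 24, 20, 12, 15, 16, 10, 1]
  2 vs larger child 24 at index 1, swap → [24, 2, 20, 12, 15, 16, 10, 1]
  2 vs larger child 15 at index 4, swap → [24, 15, 20, 12, 2, 16, 10, 1]

[24, 15, 20, 12, 2, 16, 10, 1]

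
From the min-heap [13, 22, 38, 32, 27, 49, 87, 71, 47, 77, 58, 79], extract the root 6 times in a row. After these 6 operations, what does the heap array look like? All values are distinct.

extract-min #1 returns 13:
  remove root 13; move last element 79 to root → [79, 22, 38, 32, 27, 49, 87, 71, 47, 77, 58]
  79 vs smaller child 22 at index 1, swap → [22, 79, 38, 32, 27, 49, 87, 71, 47, 77, 58]
  79 vs smaller child 27 at index 4, swap → [22, 27, 38, 32, 79, 49, 87, 71, 47, 77, 58]
  79 vs smaller child 58 at index 10, swap → [22, 27, 38, 32, 58, 49, 87, 71, 47, 77, 79]
extract-min #2 returns 22:
  remove root 22; move last element 79 to root → [79, 27, 38, 32, 58, 49, 87, 71, 47, 77]
  79 vs smaller child 27 at index 1, swap → [27, 79, 38, 32, 58, 49, 87, 71, 47, 77]
  79 vs smaller child 32 at index 3, swap → [27, 32, 38, 79, 58, 49, 87, 71, 47, 77]
  79 vs smaller child 47 at index 8, swap → [27, 32, 38, 47, 58, 49, 87, 71, 79, 77]
extract-min #3 returns 27:
  remove root 27; move last element 77 to root → [77, 32, 38, 47, 58, 49, 87, 71, 79]
  77 vs smaller child 32 at index 1, swap → [32, 77, 38, 47, 58, 49, 87, 71, 79]
  77 vs smaller child 47 at index 3, swap → [32, 47, 38, 77, 58, 49, 87, 71, 79]
  77 vs smaller child 71 at index 7, swap → [32, 47, 38, 71, 58, 49, 87, 77, 79]
extract-min #4 returns 32:
  remove root 32; move last element 79 to root → [79, 47, 38, 71, 58, 49, 87, 77]
  79 vs smaller child 38 at index 2, swap → [38, 47, 79, 71, 58, 49, 87, 77]
  79 vs smaller child 49 at index 5, swap → [38, 47, 49, 71, 58, 79, 87, 77]
extract-min #5 returns 38:
  remove root 38; move last element 77 to root → [77, 47, 49, 71, 58, 79, 87]
  77 vs smaller child 47 at index 1, swap → [47, 77, 49, 71, 58, 79, 87]
  77 vs smaller child 58 at index 4, swap → [47, 58, 49, 71, 77, 79, 87]
extract-min #6 returns 47:
  remove root 47; move last element 87 to root → [87, 58, 49, 71, 77, 79]
  87 vs smaller child 49 at index 2, swap → [49, 58, 87, 71, 77, 79]
  87 vs only child 79 at index 5, swap → [49, 58, 79, 71, 77, 87]

[49, 58, 79, 71, 77, 87]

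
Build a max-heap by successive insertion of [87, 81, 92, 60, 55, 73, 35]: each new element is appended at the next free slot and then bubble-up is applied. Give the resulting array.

[92, 81, 87, 60, 55, 73, 35]

Insert 87:
  append 87 at index 0 → [87] (no swap needed)
Insert 81:
  append 81 at index 1 → [87, 81] (no swap needed)
Insert 92:
  append 92 at index 2 → [87, 81, 92]
  92 > parent 87 at index 0, swap → [92, 81, 87]
Insert 60:
  append 60 at index 3 → [92, 81, 87, 60] (no swap needed)
Insert 55:
  append 55 at index 4 → [92, 81, 87, 60, 55] (no swap needed)
Insert 73:
  append 73 at index 5 → [92, 81, 87, 60, 55, 73] (no swap needed)
Insert 35:
  append 35 at index 6 → [92, 81, 87, 60, 55, 73, 35] (no swap needed)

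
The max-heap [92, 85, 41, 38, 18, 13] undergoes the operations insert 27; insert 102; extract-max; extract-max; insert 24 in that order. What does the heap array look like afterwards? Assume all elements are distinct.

insert 27:
  append 27 at index 6 → [92, 85, 41, 38, 18, 13, 27] (no swap needed)
insert 102:
  append 102 at index 7 → [92, 85, 41, 38, 18, 13, 27, 102]
  102 > parent 38 at index 3, swap → [92, 85, 41, 102, 18, 13, 27, 38]
  102 > parent 85 at index 1, swap → [92, 102, 41, 85, 18, 13, 27, 38]
  102 > parent 92 at index 0, swap → [102, 92, 41, 85, 18, 13, 27, 38]
extract-max → returns 102:
  remove root 102; move last element 38 to root → [38, 92, 41, 85, 18, 13, 27]
  38 vs larger child 92 at index 1, swap → [92, 38, 41, 85, 18, 13, 27]
  38 vs larger child 85 at index 3, swap → [92, 85, 41, 38, 18, 13, 27]
extract-max → returns 92:
  remove root 92; move last element 27 to root → [27, 85, 41, 38, 18, 13]
  27 vs larger child 85 at index 1, swap → [85, 27, 41, 38, 18, 13]
  27 vs larger child 38 at index 3, swap → [85, 38, 41, 27, 18, 13]
insert 24:
  append 24 at index 6 → [85, 38, 41, 27, 18, 13, 24] (no swap needed)

[85, 38, 41, 27, 18, 13, 24]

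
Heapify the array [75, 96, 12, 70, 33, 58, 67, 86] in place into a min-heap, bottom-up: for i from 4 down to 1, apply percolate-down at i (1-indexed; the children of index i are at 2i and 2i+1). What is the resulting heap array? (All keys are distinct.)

sift down from index 4: already satisfies heap property
sift down from index 3: already satisfies heap property
sift down from index 2:
  96 vs smaller child 33 at index 5, swap → [75, 33, 12, 70, 96, 58, 67, 86]
sift down from index 1:
  75 vs smaller child 12 at index 3, swap → [12, 33, 75, 70, 96, 58, 67, 86]
  75 vs smaller child 58 at index 6, swap → [12, 33, 58, 70, 96, 75, 67, 86]

[12, 33, 58, 70, 96, 75, 67, 86]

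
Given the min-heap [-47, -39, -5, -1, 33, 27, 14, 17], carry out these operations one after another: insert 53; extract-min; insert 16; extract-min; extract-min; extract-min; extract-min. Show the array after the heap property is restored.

insert 53:
  append 53 at index 8 → [-47, -39, -5, -1, 33, 27, 14, 17, 53] (no swap needed)
extract-min → returns -47:
  remove root -47; move last element 53 to root → [53, -39, -5, -1, 33, 27, 14, 17]
  53 vs smaller child -39 at index 1, swap → [-39, 53, -5, -1, 33, 27, 14, 17]
  53 vs smaller child -1 at index 3, swap → [-39, -1, -5, 53, 33, 27, 14, 17]
  53 vs only child 17 at index 7, swap → [-39, -1, -5, 17, 33, 27, 14, 53]
insert 16:
  append 16 at index 8 → [-39, -1, -5, 17, 33, 27, 14, 53, 16]
  16 < parent 17 at index 3, swap → [-39, -1, -5, 16, 33, 27, 14, 53, 17]
extract-min → returns -39:
  remove root -39; move last element 17 to root → [17, -1, -5, 16, 33, 27, 14, 53]
  17 vs smaller child -5 at index 2, swap → [-5, -1, 17, 16, 33, 27, 14, 53]
  17 vs smaller child 14 at index 6, swap → [-5, -1, 14, 16, 33, 27, 17, 53]
extract-min → returns -5:
  remove root -5; move last element 53 to root → [53, -1, 14, 16, 33, 27, 17]
  53 vs smaller child -1 at index 1, swap → [-1, 53, 14, 16, 33, 27, 17]
  53 vs smaller child 16 at index 3, swap → [-1, 16, 14, 53, 33, 27, 17]
extract-min → returns -1:
  remove root -1; move last element 17 to root → [17, 16, 14, 53, 33, 27]
  17 vs smaller child 14 at index 2, swap → [14, 16, 17, 53, 33, 27]
extract-min → returns 14:
  remove root 14; move last element 27 to root → [27, 16, 17, 53, 33]
  27 vs smaller child 16 at index 1, swap → [16, 27, 17, 53, 33]

[16, 27, 17, 53, 33]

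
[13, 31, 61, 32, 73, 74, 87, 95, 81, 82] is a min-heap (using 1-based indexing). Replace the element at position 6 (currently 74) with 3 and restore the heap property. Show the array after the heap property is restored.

[3, 31, 13, 32, 73, 61, 87, 95, 81, 82]

set index 6 from 74 to 3 → [13, 31, 61, 32, 73, 3, 87, 95, 81, 82]
3 < parent 61 at index 3, swap → [13, 31, 3, 32, 73, 61, 87, 95, 81, 82]
3 < parent 13 at index 1, swap → [3, 31, 13, 32, 73, 61, 87, 95, 81, 82]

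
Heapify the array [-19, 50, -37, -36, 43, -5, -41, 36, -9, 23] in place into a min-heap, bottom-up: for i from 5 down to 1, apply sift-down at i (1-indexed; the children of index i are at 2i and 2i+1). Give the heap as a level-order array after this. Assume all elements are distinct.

[-41, -36, -37, -9, 23, -5, -19, 36, 50, 43]

sift down from index 5:
  43 vs only child 23 at index 10, swap → [-19, 50, -37, -36, 23, -5, -41, 36, -9, 43]
sift down from index 4: already satisfies heap property
sift down from index 3:
  -37 vs smaller child -41 at index 7, swap → [-19, 50, -41, -36, 23, -5, -37, 36, -9, 43]
sift down from index 2:
  50 vs smaller child -36 at index 4, swap → [-19, -36, -41, 50, 23, -5, -37, 36, -9, 43]
  50 vs smaller child -9 at index 9, swap → [-19, -36, -41, -9, 23, -5, -37, 36, 50, 43]
sift down from index 1:
  -19 vs smaller child -41 at index 3, swap → [-41, -36, -19, -9, 23, -5, -37, 36, 50, 43]
  -19 vs smaller child -37 at index 7, swap → [-41, -36, -37, -9, 23, -5, -19, 36, 50, 43]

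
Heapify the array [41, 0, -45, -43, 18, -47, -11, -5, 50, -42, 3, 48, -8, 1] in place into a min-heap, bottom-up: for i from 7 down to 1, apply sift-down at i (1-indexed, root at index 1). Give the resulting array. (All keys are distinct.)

[-47, -43, -45, -5, -42, -8, -11, 0, 50, 18, 3, 48, 41, 1]

sift down from index 7: already satisfies heap property
sift down from index 6: already satisfies heap property
sift down from index 5:
  18 vs smaller child -42 at index 10, swap → [41, 0, -45, -43, -42, -47, -11, -5, 50, 18, 3, 48, -8, 1]
sift down from index 4: already satisfies heap property
sift down from index 3:
  -45 vs smaller child -47 at index 6, swap → [41, 0, -47, -43, -42, -45, -11, -5, 50, 18, 3, 48, -8, 1]
sift down from index 2:
  0 vs smaller child -43 at index 4, swap → [41, -43, -47, 0, -42, -45, -11, -5, 50, 18, 3, 48, -8, 1]
  0 vs smaller child -5 at index 8, swap → [41, -43, -47, -5, -42, -45, -11, 0, 50, 18, 3, 48, -8, 1]
sift down from index 1:
  41 vs smaller child -47 at index 3, swap → [-47, -43, 41, -5, -42, -45, -11, 0, 50, 18, 3, 48, -8, 1]
  41 vs smaller child -45 at index 6, swap → [-47, -43, -45, -5, -42, 41, -11, 0, 50, 18, 3, 48, -8, 1]
  41 vs smaller child -8 at index 13, swap → [-47, -43, -45, -5, -42, -8, -11, 0, 50, 18, 3, 48, 41, 1]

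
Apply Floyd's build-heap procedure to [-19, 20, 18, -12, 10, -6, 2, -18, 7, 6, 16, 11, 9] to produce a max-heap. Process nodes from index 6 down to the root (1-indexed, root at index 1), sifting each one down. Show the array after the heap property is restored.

sift down from index 6:
  -6 vs larger child 11 at index 12, swap → [-19, 20, 18, -12, 10, 11, 2, -18, 7, 6, 16, -6, 9]
sift down from index 5:
  10 vs larger child 16 at index 11, swap → [-19, 20, 18, -12, 16, 11, 2, -18, 7, 6, 10, -6, 9]
sift down from index 4:
  -12 vs larger child 7 at index 9, swap → [-19, 20, 18, 7, 16, 11, 2, -18, -12, 6, 10, -6, 9]
sift down from index 3: already satisfies heap property
sift down from index 2: already satisfies heap property
sift down from index 1:
  -19 vs larger child 20 at index 2, swap → [20, -19, 18, 7, 16, 11, 2, -18, -12, 6, 10, -6, 9]
  -19 vs larger child 16 at index 5, swap → [20, 16, 18, 7, -19, 11, 2, -18, -12, 6, 10, -6, 9]
  -19 vs larger child 10 at index 11, swap → [20, 16, 18, 7, 10, 11, 2, -18, -12, 6, -19, -6, 9]

[20, 16, 18, 7, 10, 11, 2, -18, -12, 6, -19, -6, 9]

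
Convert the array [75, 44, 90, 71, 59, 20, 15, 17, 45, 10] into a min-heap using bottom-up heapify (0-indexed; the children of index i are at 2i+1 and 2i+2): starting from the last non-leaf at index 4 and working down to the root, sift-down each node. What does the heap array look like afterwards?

[10, 17, 15, 45, 44, 20, 90, 71, 75, 59]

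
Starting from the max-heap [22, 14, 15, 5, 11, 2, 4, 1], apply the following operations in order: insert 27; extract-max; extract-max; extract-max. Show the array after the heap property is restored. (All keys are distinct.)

[14, 11, 4, 5, 1, 2]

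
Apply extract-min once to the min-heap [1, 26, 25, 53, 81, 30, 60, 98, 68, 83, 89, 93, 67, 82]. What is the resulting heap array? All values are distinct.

[25, 26, 30, 53, 81, 67, 60, 98, 68, 83, 89, 93, 82]

remove root 1; move last element 82 to root → [82, 26, 25, 53, 81, 30, 60, 98, 68, 83, 89, 93, 67]
82 vs smaller child 25 at index 2, swap → [25, 26, 82, 53, 81, 30, 60, 98, 68, 83, 89, 93, 67]
82 vs smaller child 30 at index 5, swap → [25, 26, 30, 53, 81, 82, 60, 98, 68, 83, 89, 93, 67]
82 vs smaller child 67 at index 12, swap → [25, 26, 30, 53, 81, 67, 60, 98, 68, 83, 89, 93, 82]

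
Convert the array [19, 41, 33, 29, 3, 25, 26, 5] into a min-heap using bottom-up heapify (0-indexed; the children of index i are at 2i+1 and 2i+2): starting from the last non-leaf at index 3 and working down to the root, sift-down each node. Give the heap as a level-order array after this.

sift down from index 3:
  29 vs only child 5 at index 7, swap → [19, 41, 33, 5, 3, 25, 26, 29]
sift down from index 2:
  33 vs smaller child 25 at index 5, swap → [19, 41, 25, 5, 3, 33, 26, 29]
sift down from index 1:
  41 vs smaller child 3 at index 4, swap → [19, 3, 25, 5, 41, 33, 26, 29]
sift down from index 0:
  19 vs smaller child 3 at index 1, swap → [3, 19, 25, 5, 41, 33, 26, 29]
  19 vs smaller child 5 at index 3, swap → [3, 5, 25, 19, 41, 33, 26, 29]

[3, 5, 25, 19, 41, 33, 26, 29]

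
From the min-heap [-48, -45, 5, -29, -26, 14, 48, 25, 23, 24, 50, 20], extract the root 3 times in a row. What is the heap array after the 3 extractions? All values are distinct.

extract-min #1 returns -48:
  remove root -48; move last element 20 to root → [20, -45, 5, -29, -26, 14, 48, 25, 23, 24, 50]
  20 vs smaller child -45 at index 1, swap → [-45, 20, 5, -29, -26, 14, 48, 25, 23, 24, 50]
  20 vs smaller child -29 at index 3, swap → [-45, -29, 5, 20, -26, 14, 48, 25, 23, 24, 50]
extract-min #2 returns -45:
  remove root -45; move last element 50 to root → [50, -29, 5, 20, -26, 14, 48, 25, 23, 24]
  50 vs smaller child -29 at index 1, swap → [-29, 50, 5, 20, -26, 14, 48, 25, 23, 24]
  50 vs smaller child -26 at index 4, swap → [-29, -26, 5, 20, 50, 14, 48, 25, 23, 24]
  50 vs only child 24 at index 9, swap → [-29, -26, 5, 20, 24, 14, 48, 25, 23, 50]
extract-min #3 returns -29:
  remove root -29; move last element 50 to root → [50, -26, 5, 20, 24, 14, 48, 25, 23]
  50 vs smaller child -26 at index 1, swap → [-26, 50, 5, 20, 24, 14, 48, 25, 23]
  50 vs smaller child 20 at index 3, swap → [-26, 20, 5, 50, 24, 14, 48, 25, 23]
  50 vs smaller child 23 at index 8, swap → [-26, 20, 5, 23, 24, 14, 48, 25, 50]

[-26, 20, 5, 23, 24, 14, 48, 25, 50]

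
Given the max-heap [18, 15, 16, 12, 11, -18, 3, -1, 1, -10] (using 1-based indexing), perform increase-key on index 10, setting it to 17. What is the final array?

set index 10 from -10 to 17 → [18, 15, 16, 12, 11, -18, 3, -1, 1, 17]
17 > parent 11 at index 5, swap → [18, 15, 16, 12, 17, -18, 3, -1, 1, 11]
17 > parent 15 at index 2, swap → [18, 17, 16, 12, 15, -18, 3, -1, 1, 11]

[18, 17, 16, 12, 15, -18, 3, -1, 1, 11]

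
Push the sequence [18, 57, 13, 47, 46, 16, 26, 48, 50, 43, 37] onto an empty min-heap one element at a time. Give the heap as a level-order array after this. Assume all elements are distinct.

Insert 18:
  append 18 at index 0 → [18] (no swap needed)
Insert 57:
  append 57 at index 1 → [18, 57] (no swap needed)
Insert 13:
  append 13 at index 2 → [18, 57, 13]
  13 < parent 18 at index 0, swap → [13, 57, 18]
Insert 47:
  append 47 at index 3 → [13, 57, 18, 47]
  47 < parent 57 at index 1, swap → [13, 47, 18, 57]
Insert 46:
  append 46 at index 4 → [13, 47, 18, 57, 46]
  46 < parent 47 at index 1, swap → [13, 46, 18, 57, 47]
Insert 16:
  append 16 at index 5 → [13, 46, 18, 57, 47, 16]
  16 < parent 18 at index 2, swap → [13, 46, 16, 57, 47, 18]
Insert 26:
  append 26 at index 6 → [13, 46, 16, 57, 47, 18, 26] (no swap needed)
Insert 48:
  append 48 at index 7 → [13, 46, 16, 57, 47, 18, 26, 48]
  48 < parent 57 at index 3, swap → [13, 46, 16, 48, 47, 18, 26, 57]
Insert 50:
  append 50 at index 8 → [13, 46, 16, 48, 47, 18, 26, 57, 50] (no swap needed)
Insert 43:
  append 43 at index 9 → [13, 46, 16, 48, 47, 18, 26, 57, 50, 43]
  43 < parent 47 at index 4, swap → [13, 46, 16, 48, 43, 18, 26, 57, 50, 47]
  43 < parent 46 at index 1, swap → [13, 43, 16, 48, 46, 18, 26, 57, 50, 47]
Insert 37:
  append 37 at index 10 → [13, 43, 16, 48, 46, 18, 26, 57, 50, 47, 37]
  37 < parent 46 at index 4, swap → [13, 43, 16, 48, 37, 18, 26, 57, 50, 47, 46]
  37 < parent 43 at index 1, swap → [13, 37, 16, 48, 43, 18, 26, 57, 50, 47, 46]

[13, 37, 16, 48, 43, 18, 26, 57, 50, 47, 46]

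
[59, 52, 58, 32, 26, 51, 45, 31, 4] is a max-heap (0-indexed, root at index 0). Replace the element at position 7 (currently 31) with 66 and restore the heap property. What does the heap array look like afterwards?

[66, 59, 58, 52, 26, 51, 45, 32, 4]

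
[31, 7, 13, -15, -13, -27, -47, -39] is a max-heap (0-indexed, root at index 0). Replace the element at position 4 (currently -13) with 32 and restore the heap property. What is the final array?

[32, 31, 13, -15, 7, -27, -47, -39]

set index 4 from -13 to 32 → [31, 7, 13, -15, 32, -27, -47, -39]
32 > parent 7 at index 1, swap → [31, 32, 13, -15, 7, -27, -47, -39]
32 > parent 31 at index 0, swap → [32, 31, 13, -15, 7, -27, -47, -39]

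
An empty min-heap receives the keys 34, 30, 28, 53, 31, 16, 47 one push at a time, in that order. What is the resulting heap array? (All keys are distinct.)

Insert 34:
  append 34 at index 0 → [34] (no swap needed)
Insert 30:
  append 30 at index 1 → [34, 30]
  30 < parent 34 at index 0, swap → [30, 34]
Insert 28:
  append 28 at index 2 → [30, 34, 28]
  28 < parent 30 at index 0, swap → [28, 34, 30]
Insert 53:
  append 53 at index 3 → [28, 34, 30, 53] (no swap needed)
Insert 31:
  append 31 at index 4 → [28, 34, 30, 53, 31]
  31 < parent 34 at index 1, swap → [28, 31, 30, 53, 34]
Insert 16:
  append 16 at index 5 → [28, 31, 30, 53, 34, 16]
  16 < parent 30 at index 2, swap → [28, 31, 16, 53, 34, 30]
  16 < parent 28 at index 0, swap → [16, 31, 28, 53, 34, 30]
Insert 47:
  append 47 at index 6 → [16, 31, 28, 53, 34, 30, 47] (no swap needed)

[16, 31, 28, 53, 34, 30, 47]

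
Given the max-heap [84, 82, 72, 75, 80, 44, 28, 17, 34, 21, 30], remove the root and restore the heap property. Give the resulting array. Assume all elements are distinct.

[82, 80, 72, 75, 30, 44, 28, 17, 34, 21]

remove root 84; move last element 30 to root → [30, 82, 72, 75, 80, 44, 28, 17, 34, 21]
30 vs larger child 82 at index 1, swap → [82, 30, 72, 75, 80, 44, 28, 17, 34, 21]
30 vs larger child 80 at index 4, swap → [82, 80, 72, 75, 30, 44, 28, 17, 34, 21]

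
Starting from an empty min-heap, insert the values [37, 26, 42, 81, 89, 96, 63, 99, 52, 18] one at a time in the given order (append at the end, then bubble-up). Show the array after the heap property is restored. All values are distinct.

[18, 26, 42, 52, 37, 96, 63, 99, 81, 89]

Insert 37:
  append 37 at index 0 → [37] (no swap needed)
Insert 26:
  append 26 at index 1 → [37, 26]
  26 < parent 37 at index 0, swap → [26, 37]
Insert 42:
  append 42 at index 2 → [26, 37, 42] (no swap needed)
Insert 81:
  append 81 at index 3 → [26, 37, 42, 81] (no swap needed)
Insert 89:
  append 89 at index 4 → [26, 37, 42, 81, 89] (no swap needed)
Insert 96:
  append 96 at index 5 → [26, 37, 42, 81, 89, 96] (no swap needed)
Insert 63:
  append 63 at index 6 → [26, 37, 42, 81, 89, 96, 63] (no swap needed)
Insert 99:
  append 99 at index 7 → [26, 37, 42, 81, 89, 96, 63, 99] (no swap needed)
Insert 52:
  append 52 at index 8 → [26, 37, 42, 81, 89, 96, 63, 99, 52]
  52 < parent 81 at index 3, swap → [26, 37, 42, 52, 89, 96, 63, 99, 81]
Insert 18:
  append 18 at index 9 → [26, 37, 42, 52, 89, 96, 63, 99, 81, 18]
  18 < parent 89 at index 4, swap → [26, 37, 42, 52, 18, 96, 63, 99, 81, 89]
  18 < parent 37 at index 1, swap → [26, 18, 42, 52, 37, 96, 63, 99, 81, 89]
  18 < parent 26 at index 0, swap → [18, 26, 42, 52, 37, 96, 63, 99, 81, 89]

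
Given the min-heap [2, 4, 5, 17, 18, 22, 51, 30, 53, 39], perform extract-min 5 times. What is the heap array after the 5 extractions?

[22, 30, 53, 51, 39]

extract-min #1 returns 2:
  remove root 2; move last element 39 to root → [39, 4, 5, 17, 18, 22, 51, 30, 53]
  39 vs smaller child 4 at index 1, swap → [4, 39, 5, 17, 18, 22, 51, 30, 53]
  39 vs smaller child 17 at index 3, swap → [4, 17, 5, 39, 18, 22, 51, 30, 53]
  39 vs smaller child 30 at index 7, swap → [4, 17, 5, 30, 18, 22, 51, 39, 53]
extract-min #2 returns 4:
  remove root 4; move last element 53 to root → [53, 17, 5, 30, 18, 22, 51, 39]
  53 vs smaller child 5 at index 2, swap → [5, 17, 53, 30, 18, 22, 51, 39]
  53 vs smaller child 22 at index 5, swap → [5, 17, 22, 30, 18, 53, 51, 39]
extract-min #3 returns 5:
  remove root 5; move last element 39 to root → [39, 17, 22, 30, 18, 53, 51]
  39 vs smaller child 17 at index 1, swap → [17, 39, 22, 30, 18, 53, 51]
  39 vs smaller child 18 at index 4, swap → [17, 18, 22, 30, 39, 53, 51]
extract-min #4 returns 17:
  remove root 17; move last element 51 to root → [51, 18, 22, 30, 39, 53]
  51 vs smaller child 18 at index 1, swap → [18, 51, 22, 30, 39, 53]
  51 vs smaller child 30 at index 3, swap → [18, 30, 22, 51, 39, 53]
extract-min #5 returns 18:
  remove root 18; move last element 53 to root → [53, 30, 22, 51, 39]
  53 vs smaller child 22 at index 2, swap → [22, 30, 53, 51, 39]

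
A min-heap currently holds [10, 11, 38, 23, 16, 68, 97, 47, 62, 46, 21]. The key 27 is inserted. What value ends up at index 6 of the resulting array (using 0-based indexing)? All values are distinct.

97

append 27 at index 11 → [10, 11, 38, 23, 16, 68, 97, 47, 62, 46, 21, 27]
27 < parent 68 at index 5, swap → [10, 11, 38, 23, 16, 27, 97, 47, 62, 46, 21, 68]
27 < parent 38 at index 2, swap → [10, 11, 27, 23, 16, 38, 97, 47, 62, 46, 21, 68]
resulting array: [10, 11, 27, 23, 16, 38, 97, 47, 62, 46, 21, 68]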